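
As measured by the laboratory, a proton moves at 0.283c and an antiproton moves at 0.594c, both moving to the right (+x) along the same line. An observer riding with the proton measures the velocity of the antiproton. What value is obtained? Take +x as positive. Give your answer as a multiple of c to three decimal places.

β_A = 0.283, β_B = 0.594.
Transform to A's frame with the inverse velocity-addition law: u' = (u − v)/(1 − uv/c²), taking u = β_B and v = β_A.
u' = (0.594 − 0.283) / (1 − (0.283)(0.594)) = 0.3110/0.8319 = 0.3738.

+0.374c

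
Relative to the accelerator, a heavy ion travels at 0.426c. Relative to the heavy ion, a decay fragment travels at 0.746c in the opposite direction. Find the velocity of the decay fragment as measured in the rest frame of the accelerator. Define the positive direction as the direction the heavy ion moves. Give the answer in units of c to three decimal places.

-0.469c

With v = 0.426 and u' = -0.746 (in units of c),
u = (u' + v)/(1 + u'v/c²):
u = (-0.746 + 0.426) / (1 + (-0.746)·0.426) = -0.3200/0.6822 = -0.4691
(Galilean addition would give -0.320c.)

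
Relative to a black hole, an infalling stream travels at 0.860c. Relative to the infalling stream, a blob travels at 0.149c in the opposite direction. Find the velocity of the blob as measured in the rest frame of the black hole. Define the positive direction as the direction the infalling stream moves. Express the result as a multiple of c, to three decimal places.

+0.815c

With v = 0.860 and u' = -0.149 (in units of c),
u = (u' + v)/(1 + u'v/c²):
u = (-0.149 + 0.860) / (1 + (-0.149)·0.860) = 0.7110/0.8719 = 0.8155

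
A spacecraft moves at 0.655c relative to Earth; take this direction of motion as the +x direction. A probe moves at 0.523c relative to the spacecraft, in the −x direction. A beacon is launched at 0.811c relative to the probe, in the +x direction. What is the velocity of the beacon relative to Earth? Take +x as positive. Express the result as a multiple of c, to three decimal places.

+0.870c

Apply u = (u' + v)/(1 + u'v/c²) successively, working outward toward Earth.
Start: velocity of the spacecraft relative to Earth = 0.6550c.
Compose with the probe (u' = -0.523 in the spacecraft frame): u_1 = (-0.523 + 0.655) / (1 + (-0.523)·0.655) = 0.1320/0.6574 = 0.2008.
Compose with the beacon (u' = 0.811 in the probe frame): u_2 = (0.811 + 0.201) / (1 + 0.811·0.201) = 1.0118/1.1628 = 0.8701.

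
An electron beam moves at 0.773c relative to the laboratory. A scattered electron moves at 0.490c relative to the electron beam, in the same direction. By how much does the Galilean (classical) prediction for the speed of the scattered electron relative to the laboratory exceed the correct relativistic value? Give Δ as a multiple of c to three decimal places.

Galilean: u_cl = 0.490 + 0.773 = 1.2630.
Relativistic: u_rel = (0.490 + 0.773) / (1 + 0.490·0.773) = 1.2630/1.3788 = 0.9160.
Δ = 1.2630 − 0.9160 = 0.3470.
(The classical prediction exceeds c; the relativistic result does not.)

Δ = 0.347c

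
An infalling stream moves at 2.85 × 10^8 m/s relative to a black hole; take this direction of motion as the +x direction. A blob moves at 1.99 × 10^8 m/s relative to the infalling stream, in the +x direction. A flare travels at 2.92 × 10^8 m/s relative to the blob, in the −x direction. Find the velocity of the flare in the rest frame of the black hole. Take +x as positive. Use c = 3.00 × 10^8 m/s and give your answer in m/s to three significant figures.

Apply u = (u' + v)/(1 + u'v/c²) successively, working outward toward the black hole.
(Dividing each given speed by c = 3.00 × 10^8 m/s to work in units of c.)
Start: velocity of the infalling stream relative to the black hole = 0.9500c.
Compose with the blob (u' = 0.663 in the infalling stream frame): u_1 = (0.663 + 0.950) / (1 + 0.663·0.950) = 1.6133/1.6302 = 0.9897.
Compose with the flare (u' = -0.973 in the blob frame): u_2 = (-0.973 + 0.990) / (1 + (-0.973)·0.990) = 0.0163/0.0367 = 0.4450.
So u = 0.4450 × 3.00 × 10^8 m/s.

+1.34 × 10^8 m/s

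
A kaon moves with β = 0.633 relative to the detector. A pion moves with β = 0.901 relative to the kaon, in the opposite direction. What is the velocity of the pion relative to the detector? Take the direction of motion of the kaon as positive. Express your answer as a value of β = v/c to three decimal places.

With v = 0.633 and u' = -0.901 (in units of c),
u = (u' + v)/(1 + u'v/c²):
u = (-0.901 + 0.633) / (1 + (-0.901)·0.633) = -0.2680/0.4297 = -0.6237

β = -0.624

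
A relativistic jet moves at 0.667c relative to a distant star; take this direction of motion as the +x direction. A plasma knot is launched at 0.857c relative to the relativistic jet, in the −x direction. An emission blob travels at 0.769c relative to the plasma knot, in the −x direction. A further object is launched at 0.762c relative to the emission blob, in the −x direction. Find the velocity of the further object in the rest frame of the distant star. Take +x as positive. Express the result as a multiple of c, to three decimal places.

Apply u = (u' + v)/(1 + u'v/c²) successively, working outward toward the distant star.
Start: velocity of the relativistic jet relative to the distant star = 0.6670c.
Compose with the plasma knot (u' = -0.857 in the relativistic jet frame): u_1 = (-0.857 + 0.667) / (1 + (-0.857)·0.667) = -0.1900/0.4284 = -0.4435.
Compose with the emission blob (u' = -0.769 in the plasma knot frame): u_2 = (-0.769 + (-0.444)) / (1 + (-0.769)·(-0.444)) = -1.2125/1.3411 = -0.9041.
Compose with the further object (u' = -0.762 in the emission blob frame): u_3 = (-0.762 + (-0.904)) / (1 + (-0.762)·(-0.904)) = -1.6661/1.6890 = -0.9865.

-0.986c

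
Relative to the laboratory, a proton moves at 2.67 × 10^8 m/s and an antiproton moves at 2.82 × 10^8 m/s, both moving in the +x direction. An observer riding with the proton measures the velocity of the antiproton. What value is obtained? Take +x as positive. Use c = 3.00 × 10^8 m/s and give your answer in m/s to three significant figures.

β_A = 0.890, β_B = 0.940 (dividing each by c = 3.00 × 10^8 m/s).
Transform to A's frame with the inverse velocity-addition law: u' = (u − v)/(1 − uv/c²), taking u = β_B and v = β_A.
u' = (0.940 − 0.890) / (1 − (0.890)(0.940)) = 0.0500/0.1634 = 0.3060.
u' = 0.3060 × 3.00 × 10^8 m/s.

+9.18 × 10^7 m/s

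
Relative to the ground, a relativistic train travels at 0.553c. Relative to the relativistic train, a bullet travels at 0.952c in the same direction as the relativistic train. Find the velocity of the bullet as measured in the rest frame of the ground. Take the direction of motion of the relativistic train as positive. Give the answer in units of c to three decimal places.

With v = 0.553 and u' = 0.952 (in units of c),
u = (u' + v)/(1 + u'v/c²):
u = (0.952 + 0.553) / (1 + 0.952·0.553) = 1.5050/1.5265 = 0.9859
(Galilean addition would give +1.505c, exceeding c.)

0.986c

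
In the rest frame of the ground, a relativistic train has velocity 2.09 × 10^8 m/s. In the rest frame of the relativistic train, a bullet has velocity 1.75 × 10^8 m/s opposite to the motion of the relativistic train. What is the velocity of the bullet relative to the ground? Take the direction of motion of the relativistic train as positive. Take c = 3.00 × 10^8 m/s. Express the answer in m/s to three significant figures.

In units of c (dividing by 3.00 × 10^8 m/s): v = 0.697, u' = -0.583.
u = (u' + v)/(1 + u'v/c²):
u = (-0.583 + 0.697) / (1 + (-0.583)·0.697) = 0.1133/0.5936 = 0.1909
(Galilean addition would give +0.113c.)
Converting back: u = 0.1909 × 3.00 × 10^8 m/s.

+5.73 × 10^7 m/s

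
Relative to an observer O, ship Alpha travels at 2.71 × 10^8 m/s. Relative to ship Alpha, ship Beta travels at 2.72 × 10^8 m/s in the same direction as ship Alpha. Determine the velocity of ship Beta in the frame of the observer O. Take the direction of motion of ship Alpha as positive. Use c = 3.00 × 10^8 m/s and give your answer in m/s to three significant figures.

In units of c (dividing by 3.00 × 10^8 m/s): v = 0.903, u' = 0.907.
u = (u' + v)/(1 + u'v/c²):
u = (0.907 + 0.903) / (1 + 0.907·0.903) = 1.8100/1.8190 = 0.9950
(Galilean addition would give +1.810c, exceeding c.)
Converting back: u = 0.9950 × 3.00 × 10^8 m/s.

2.99 × 10^8 m/s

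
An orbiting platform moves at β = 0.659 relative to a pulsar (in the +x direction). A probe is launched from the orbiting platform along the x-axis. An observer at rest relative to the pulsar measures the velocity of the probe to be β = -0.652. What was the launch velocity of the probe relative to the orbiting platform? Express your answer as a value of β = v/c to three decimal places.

β = -0.917

Invert the composition law: u' = (u − v)/(1 − uv/c²).
u' = (-0.652 − 0.659) / (1 − (-0.652)(0.659)) = -1.3110/1.4297 = -0.9170.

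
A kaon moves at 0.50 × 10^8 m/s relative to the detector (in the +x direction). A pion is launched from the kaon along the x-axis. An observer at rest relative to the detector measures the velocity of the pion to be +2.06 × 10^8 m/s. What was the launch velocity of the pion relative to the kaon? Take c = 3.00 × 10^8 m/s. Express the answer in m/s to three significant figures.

v = 0.167c, u = 0.687c.
Invert the composition law: u' = (u − v)/(1 − uv/c²).
u' = (0.687 − 0.167) / (1 − (0.687)(0.167)) = 0.5200/0.8856 = 0.5872.
u' = 0.5872 × 3.00 × 10^8 m/s.

+1.76 × 10^8 m/s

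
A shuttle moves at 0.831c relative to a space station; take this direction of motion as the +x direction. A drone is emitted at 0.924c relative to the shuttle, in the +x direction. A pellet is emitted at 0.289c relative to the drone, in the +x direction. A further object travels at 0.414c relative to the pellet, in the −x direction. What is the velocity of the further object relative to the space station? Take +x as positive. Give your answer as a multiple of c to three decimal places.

+0.990c

Apply u = (u' + v)/(1 + u'v/c²) successively, working outward toward the space station.
Start: velocity of the shuttle relative to the space station = 0.8310c.
Compose with the drone (u' = 0.924 in the shuttle frame): u_1 = (0.924 + 0.831) / (1 + 0.924·0.831) = 1.7550/1.7678 = 0.9927.
Compose with the pellet (u' = 0.289 in the drone frame): u_2 = (0.289 + 0.993) / (1 + 0.289·0.993) = 1.2817/1.2869 = 0.9960.
Compose with the further object (u' = -0.414 in the pellet frame): u_3 = (-0.414 + 0.996) / (1 + (-0.414)·0.996) = 0.5820/0.5877 = 0.9903.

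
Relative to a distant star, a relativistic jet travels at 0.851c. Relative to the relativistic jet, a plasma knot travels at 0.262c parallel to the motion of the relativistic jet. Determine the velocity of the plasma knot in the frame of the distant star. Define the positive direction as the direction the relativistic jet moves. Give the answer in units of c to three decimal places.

0.910c

With v = 0.851 and u' = 0.262 (in units of c),
u = (u' + v)/(1 + u'v/c²):
u = (0.262 + 0.851) / (1 + 0.262·0.851) = 1.1130/1.2230 = 0.9101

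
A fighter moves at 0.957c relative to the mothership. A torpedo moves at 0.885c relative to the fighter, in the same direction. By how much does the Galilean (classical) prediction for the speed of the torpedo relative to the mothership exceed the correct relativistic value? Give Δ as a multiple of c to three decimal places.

Galilean: u_cl = 0.885 + 0.957 = 1.8420.
Relativistic: u_rel = (0.885 + 0.957) / (1 + 0.885·0.957) = 1.8420/1.8469 = 0.9973.
Δ = 1.8420 − 0.9973 = 0.8447.
(The classical prediction exceeds c; the relativistic result does not.)

Δ = 0.845c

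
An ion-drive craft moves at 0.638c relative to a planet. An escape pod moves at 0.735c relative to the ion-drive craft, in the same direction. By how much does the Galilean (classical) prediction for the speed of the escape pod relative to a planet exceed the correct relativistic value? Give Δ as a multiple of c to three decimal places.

Δ = 0.438c

Galilean: u_cl = 0.735 + 0.638 = 1.3730.
Relativistic: u_rel = (0.735 + 0.638) / (1 + 0.735·0.638) = 1.3730/1.4689 = 0.9347.
Δ = 1.3730 − 0.9347 = 0.4383.
(The classical prediction exceeds c; the relativistic result does not.)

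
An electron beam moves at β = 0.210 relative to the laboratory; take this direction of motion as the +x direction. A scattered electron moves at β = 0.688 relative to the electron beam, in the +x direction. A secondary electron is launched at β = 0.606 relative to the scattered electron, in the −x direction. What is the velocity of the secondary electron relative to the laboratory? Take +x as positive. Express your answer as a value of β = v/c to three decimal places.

Apply u = (u' + v)/(1 + u'v/c²) successively, working outward toward the laboratory.
Start: velocity of the electron beam relative to the laboratory = 0.2100c.
Compose with the scattered electron (u' = 0.688 in the electron beam frame): u_1 = (0.688 + 0.210) / (1 + 0.688·0.210) = 0.8980/1.1445 = 0.7846.
Compose with the secondary electron (u' = -0.606 in the scattered electron frame): u_2 = (-0.606 + 0.785) / (1 + (-0.606)·0.785) = 0.1786/0.5245 = 0.3406.

β = +0.341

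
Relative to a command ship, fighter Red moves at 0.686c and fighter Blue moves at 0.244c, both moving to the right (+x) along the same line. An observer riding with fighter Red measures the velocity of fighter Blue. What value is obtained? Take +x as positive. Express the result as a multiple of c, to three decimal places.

β_A = 0.686, β_B = 0.244.
Transform to A's frame with the inverse velocity-addition law: u' = (u − v)/(1 − uv/c²), taking u = β_B and v = β_A.
u' = (0.244 − 0.686) / (1 − (0.686)(0.244)) = -0.4420/0.8326 = -0.5309.

-0.531c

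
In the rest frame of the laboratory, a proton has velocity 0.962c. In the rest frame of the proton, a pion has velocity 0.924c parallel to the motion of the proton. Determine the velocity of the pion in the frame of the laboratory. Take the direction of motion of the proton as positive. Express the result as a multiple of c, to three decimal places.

0.998c

With v = 0.962 and u' = 0.924 (in units of c),
u = (u' + v)/(1 + u'v/c²):
u = (0.924 + 0.962) / (1 + 0.924·0.962) = 1.8860/1.8889 = 0.9985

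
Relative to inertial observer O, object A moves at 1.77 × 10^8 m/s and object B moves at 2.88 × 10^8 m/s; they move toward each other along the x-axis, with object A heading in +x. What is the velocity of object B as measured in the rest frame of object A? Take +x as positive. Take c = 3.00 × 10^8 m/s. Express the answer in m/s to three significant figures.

β_A = 0.590, β_B = -0.960 (dividing each by c = 3.00 × 10^8 m/s).
Transform to A's frame with the inverse velocity-addition law: u' = (u − v)/(1 − uv/c²), taking u = β_B and v = β_A.
u' = (-0.960 − 0.590) / (1 − (0.590)(-0.960)) = -1.5500/1.5664 = -0.9895.
u' = -0.9895 × 3.00 × 10^8 m/s.

-2.97 × 10^8 m/s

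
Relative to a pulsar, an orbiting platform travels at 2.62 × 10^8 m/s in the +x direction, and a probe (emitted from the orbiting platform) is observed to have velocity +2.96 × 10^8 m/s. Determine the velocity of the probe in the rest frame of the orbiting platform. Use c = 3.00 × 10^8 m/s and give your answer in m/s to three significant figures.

+2.46 × 10^8 m/s

v = 0.873c, u = 0.987c.
Invert the composition law: u' = (u − v)/(1 − uv/c²).
u' = (0.987 − 0.873) / (1 − (0.987)(0.873)) = 0.1133/0.1383 = 0.8194.
u' = 0.8194 × 3.00 × 10^8 m/s.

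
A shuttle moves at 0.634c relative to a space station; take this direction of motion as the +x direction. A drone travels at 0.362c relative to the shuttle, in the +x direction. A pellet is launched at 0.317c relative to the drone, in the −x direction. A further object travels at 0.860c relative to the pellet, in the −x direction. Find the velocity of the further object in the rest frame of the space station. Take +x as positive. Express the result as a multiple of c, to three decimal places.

Apply u = (u' + v)/(1 + u'v/c²) successively, working outward toward the space station.
Start: velocity of the shuttle relative to the space station = 0.6340c.
Compose with the drone (u' = 0.362 in the shuttle frame): u_1 = (0.362 + 0.634) / (1 + 0.362·0.634) = 0.9960/1.2295 = 0.8101.
Compose with the pellet (u' = -0.317 in the drone frame): u_2 = (-0.317 + 0.810) / (1 + (-0.317)·0.810) = 0.4931/0.7432 = 0.6635.
Compose with the further object (u' = -0.860 in the pellet frame): u_3 = (-0.860 + 0.663) / (1 + (-0.860)·0.663) = -0.1965/0.4294 = -0.4577.

-0.458c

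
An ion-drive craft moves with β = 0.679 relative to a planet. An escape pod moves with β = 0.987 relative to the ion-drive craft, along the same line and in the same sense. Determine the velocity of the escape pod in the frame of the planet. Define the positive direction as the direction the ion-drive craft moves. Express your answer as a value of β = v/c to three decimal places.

β = 0.998

With v = 0.679 and u' = 0.987 (in units of c),
u = (u' + v)/(1 + u'v/c²):
u = (0.987 + 0.679) / (1 + 0.987·0.679) = 1.6660/1.6702 = 0.9975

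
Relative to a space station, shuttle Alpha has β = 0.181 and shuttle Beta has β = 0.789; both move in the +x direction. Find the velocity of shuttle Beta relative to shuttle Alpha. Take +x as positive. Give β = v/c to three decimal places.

β_A = 0.181, β_B = 0.789.
Transform to A's frame with the inverse velocity-addition law: u' = (u − v)/(1 − uv/c²), taking u = β_B and v = β_A.
u' = (0.789 − 0.181) / (1 − (0.181)(0.789)) = 0.6080/0.8572 = 0.7093.

β = +0.709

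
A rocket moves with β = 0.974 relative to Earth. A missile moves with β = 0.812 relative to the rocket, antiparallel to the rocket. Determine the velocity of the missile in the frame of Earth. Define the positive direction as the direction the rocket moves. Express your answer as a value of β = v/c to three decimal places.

β = +0.775

With v = 0.974 and u' = -0.812 (in units of c),
u = (u' + v)/(1 + u'v/c²):
u = (-0.812 + 0.974) / (1 + (-0.812)·0.974) = 0.1620/0.2091 = 0.7747
(Galilean addition would give +0.162c.)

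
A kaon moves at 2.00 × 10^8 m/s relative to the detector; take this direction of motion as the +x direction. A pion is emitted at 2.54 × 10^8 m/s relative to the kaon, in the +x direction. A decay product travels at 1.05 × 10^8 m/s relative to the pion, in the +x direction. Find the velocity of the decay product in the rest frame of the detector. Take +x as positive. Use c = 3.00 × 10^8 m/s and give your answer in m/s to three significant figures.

2.95 × 10^8 m/s

Apply u = (u' + v)/(1 + u'v/c²) successively, working outward toward the detector.
(Dividing each given speed by c = 3.00 × 10^8 m/s to work in units of c.)
Start: velocity of the kaon relative to the detector = 0.6667c.
Compose with the pion (u' = 0.847 in the kaon frame): u_1 = (0.847 + 0.667) / (1 + 0.847·0.667) = 1.5133/1.5644 = 0.9673.
Compose with the decay product (u' = 0.350 in the pion frame): u_2 = (0.350 + 0.967) / (1 + 0.350·0.967) = 1.3173/1.3386 = 0.9841.
So u = 0.9841 × 3.00 × 10^8 m/s.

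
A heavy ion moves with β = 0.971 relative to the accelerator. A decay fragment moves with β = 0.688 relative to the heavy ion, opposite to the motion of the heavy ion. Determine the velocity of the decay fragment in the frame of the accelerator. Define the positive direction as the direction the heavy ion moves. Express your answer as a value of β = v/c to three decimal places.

With v = 0.971 and u' = -0.688 (in units of c),
u = (u' + v)/(1 + u'v/c²):
u = (-0.688 + 0.971) / (1 + (-0.688)·0.971) = 0.2830/0.3320 = 0.8525
(Galilean addition would give +0.283c.)

β = +0.853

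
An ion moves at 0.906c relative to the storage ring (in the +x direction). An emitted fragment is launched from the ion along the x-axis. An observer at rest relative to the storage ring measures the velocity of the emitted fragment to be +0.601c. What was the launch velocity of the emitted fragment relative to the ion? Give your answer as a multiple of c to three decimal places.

-0.670c

Invert the composition law: u' = (u − v)/(1 − uv/c²).
u' = (0.601 − 0.906) / (1 − (0.601)(0.906)) = -0.3050/0.4555 = -0.6696.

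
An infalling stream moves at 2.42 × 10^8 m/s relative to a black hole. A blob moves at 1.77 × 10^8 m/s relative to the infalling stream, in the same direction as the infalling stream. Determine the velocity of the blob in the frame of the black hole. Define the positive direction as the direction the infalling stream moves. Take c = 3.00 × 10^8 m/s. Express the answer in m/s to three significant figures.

2.84 × 10^8 m/s

In units of c (dividing by 3.00 × 10^8 m/s): v = 0.807, u' = 0.590.
u = (u' + v)/(1 + u'v/c²):
u = (0.590 + 0.807) / (1 + 0.590·0.807) = 1.3967/1.4759 = 0.9463
Converting back: u = 0.9463 × 3.00 × 10^8 m/s.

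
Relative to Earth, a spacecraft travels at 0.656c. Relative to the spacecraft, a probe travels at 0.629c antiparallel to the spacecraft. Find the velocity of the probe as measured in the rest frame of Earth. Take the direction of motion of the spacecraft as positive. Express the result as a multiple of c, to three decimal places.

With v = 0.656 and u' = -0.629 (in units of c),
u = (u' + v)/(1 + u'v/c²):
u = (-0.629 + 0.656) / (1 + (-0.629)·0.656) = 0.0270/0.5874 = 0.0460

+0.046c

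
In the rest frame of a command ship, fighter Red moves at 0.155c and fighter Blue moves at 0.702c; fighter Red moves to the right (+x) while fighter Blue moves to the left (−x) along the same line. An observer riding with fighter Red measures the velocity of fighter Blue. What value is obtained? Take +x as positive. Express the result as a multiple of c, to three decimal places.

β_A = 0.155, β_B = -0.702.
Transform to A's frame with the inverse velocity-addition law: u' = (u − v)/(1 − uv/c²), taking u = β_B and v = β_A.
u' = (-0.702 − 0.155) / (1 − (0.155)(-0.702)) = -0.8570/1.1088 = -0.7729.

-0.773c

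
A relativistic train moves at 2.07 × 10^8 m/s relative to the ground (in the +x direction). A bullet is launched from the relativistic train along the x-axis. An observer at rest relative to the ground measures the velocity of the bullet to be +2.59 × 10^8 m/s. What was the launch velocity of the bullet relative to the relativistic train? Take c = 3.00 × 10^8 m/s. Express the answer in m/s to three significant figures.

v = 0.690c, u = 0.863c.
Invert the composition law: u' = (u − v)/(1 − uv/c²).
u' = (0.863 − 0.690) / (1 − (0.863)(0.690)) = 0.1733/0.4043 = 0.4287.
u' = 0.4287 × 3.00 × 10^8 m/s.

+1.29 × 10^8 m/s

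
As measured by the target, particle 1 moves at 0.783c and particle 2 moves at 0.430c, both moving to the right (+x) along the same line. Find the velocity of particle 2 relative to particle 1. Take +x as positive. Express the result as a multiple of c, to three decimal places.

-0.532c

β_A = 0.783, β_B = 0.430.
Transform to A's frame with the inverse velocity-addition law: u' = (u − v)/(1 − uv/c²), taking u = β_B and v = β_A.
u' = (0.430 − 0.783) / (1 − (0.783)(0.430)) = -0.3530/0.6633 = -0.5322.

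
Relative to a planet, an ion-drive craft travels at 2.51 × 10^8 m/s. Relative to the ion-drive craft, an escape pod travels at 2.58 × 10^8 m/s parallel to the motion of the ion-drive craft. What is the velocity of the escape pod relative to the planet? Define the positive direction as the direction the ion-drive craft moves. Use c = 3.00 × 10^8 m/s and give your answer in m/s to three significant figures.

In units of c (dividing by 3.00 × 10^8 m/s): v = 0.837, u' = 0.860.
u = (u' + v)/(1 + u'v/c²):
u = (0.860 + 0.837) / (1 + 0.860·0.837) = 1.6967/1.7195 = 0.9867
Converting back: u = 0.9867 × 3.00 × 10^8 m/s.

2.96 × 10^8 m/s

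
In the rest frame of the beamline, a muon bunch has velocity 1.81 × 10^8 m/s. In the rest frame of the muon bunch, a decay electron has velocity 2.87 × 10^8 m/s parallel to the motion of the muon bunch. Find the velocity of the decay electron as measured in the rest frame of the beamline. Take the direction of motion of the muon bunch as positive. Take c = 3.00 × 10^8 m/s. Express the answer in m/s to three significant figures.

In units of c (dividing by 3.00 × 10^8 m/s): v = 0.603, u' = 0.957.
u = (u' + v)/(1 + u'v/c²):
u = (0.957 + 0.603) / (1 + 0.957·0.603) = 1.5600/1.5772 = 0.9891
Converting back: u = 0.9891 × 3.00 × 10^8 m/s.

2.97 × 10^8 m/s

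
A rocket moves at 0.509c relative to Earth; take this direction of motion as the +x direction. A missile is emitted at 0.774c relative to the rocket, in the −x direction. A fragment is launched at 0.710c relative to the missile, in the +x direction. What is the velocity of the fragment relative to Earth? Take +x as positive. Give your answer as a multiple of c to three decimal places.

Apply u = (u' + v)/(1 + u'v/c²) successively, working outward toward Earth.
Start: velocity of the rocket relative to Earth = 0.5090c.
Compose with the missile (u' = -0.774 in the rocket frame): u_1 = (-0.774 + 0.509) / (1 + (-0.774)·0.509) = -0.2650/0.6060 = -0.4373.
Compose with the fragment (u' = 0.710 in the missile frame): u_2 = (0.710 + (-0.437)) / (1 + 0.710·(-0.437)) = 0.2727/0.6895 = 0.3955.

+0.396c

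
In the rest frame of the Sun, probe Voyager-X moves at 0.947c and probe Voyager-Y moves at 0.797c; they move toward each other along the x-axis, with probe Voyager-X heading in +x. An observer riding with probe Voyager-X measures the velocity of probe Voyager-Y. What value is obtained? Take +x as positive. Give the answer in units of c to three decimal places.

β_A = 0.947, β_B = -0.797.
Transform to A's frame with the inverse velocity-addition law: u' = (u − v)/(1 − uv/c²), taking u = β_B and v = β_A.
u' = (-0.797 − 0.947) / (1 − (0.947)(-0.797)) = -1.7440/1.7548 = -0.9939.

-0.994c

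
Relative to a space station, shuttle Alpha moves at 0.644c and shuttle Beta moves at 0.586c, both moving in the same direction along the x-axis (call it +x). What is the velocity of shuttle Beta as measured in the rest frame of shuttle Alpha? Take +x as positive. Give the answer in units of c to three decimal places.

-0.093c

β_A = 0.644, β_B = 0.586.
Transform to A's frame with the inverse velocity-addition law: u' = (u − v)/(1 − uv/c²), taking u = β_B and v = β_A.
u' = (0.586 − 0.644) / (1 − (0.644)(0.586)) = -0.0580/0.6226 = -0.0932.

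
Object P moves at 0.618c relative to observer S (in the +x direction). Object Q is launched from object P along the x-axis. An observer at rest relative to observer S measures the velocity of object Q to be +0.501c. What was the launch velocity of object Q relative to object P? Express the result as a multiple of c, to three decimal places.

Invert the composition law: u' = (u − v)/(1 − uv/c²).
u' = (0.501 − 0.618) / (1 − (0.501)(0.618)) = -0.1170/0.6904 = -0.1695.

-0.169c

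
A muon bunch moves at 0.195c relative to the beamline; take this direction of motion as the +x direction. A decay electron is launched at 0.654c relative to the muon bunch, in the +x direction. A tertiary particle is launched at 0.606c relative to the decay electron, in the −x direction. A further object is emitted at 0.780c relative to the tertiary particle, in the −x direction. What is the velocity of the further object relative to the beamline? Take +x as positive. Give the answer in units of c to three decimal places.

Apply u = (u' + v)/(1 + u'v/c²) successively, working outward toward the beamline.
Start: velocity of the muon bunch relative to the beamline = 0.1950c.
Compose with the decay electron (u' = 0.654 in the muon bunch frame): u_1 = (0.654 + 0.195) / (1 + 0.654·0.195) = 0.8490/1.1275 = 0.7530.
Compose with the tertiary particle (u' = -0.606 in the decay electron frame): u_2 = (-0.606 + 0.753) / (1 + (-0.606)·0.753) = 0.1470/0.5437 = 0.2703.
Compose with the further object (u' = -0.780 in the tertiary particle frame): u_3 = (-0.780 + 0.270) / (1 + (-0.780)·0.270) = -0.5097/0.7891 = -0.6459.

-0.646c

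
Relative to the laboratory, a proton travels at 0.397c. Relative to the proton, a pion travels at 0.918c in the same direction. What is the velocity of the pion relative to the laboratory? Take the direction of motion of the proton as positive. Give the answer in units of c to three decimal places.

0.964c

With v = 0.397 and u' = 0.918 (in units of c),
u = (u' + v)/(1 + u'v/c²):
u = (0.918 + 0.397) / (1 + 0.918·0.397) = 1.3150/1.3644 = 0.9638
(Galilean addition would give +1.315c, exceeding c.)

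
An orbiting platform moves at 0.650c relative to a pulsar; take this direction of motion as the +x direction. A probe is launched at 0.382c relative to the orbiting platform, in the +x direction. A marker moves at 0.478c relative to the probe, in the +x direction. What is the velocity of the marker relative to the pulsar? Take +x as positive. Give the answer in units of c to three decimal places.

Apply u = (u' + v)/(1 + u'v/c²) successively, working outward toward the pulsar.
Start: velocity of the orbiting platform relative to the pulsar = 0.6500c.
Compose with the probe (u' = 0.382 in the orbiting platform frame): u_1 = (0.382 + 0.650) / (1 + 0.382·0.650) = 1.0320/1.2483 = 0.8267.
Compose with the marker (u' = 0.478 in the probe frame): u_2 = (0.478 + 0.827) / (1 + 0.478·0.827) = 1.3047/1.3952 = 0.9352.

0.935c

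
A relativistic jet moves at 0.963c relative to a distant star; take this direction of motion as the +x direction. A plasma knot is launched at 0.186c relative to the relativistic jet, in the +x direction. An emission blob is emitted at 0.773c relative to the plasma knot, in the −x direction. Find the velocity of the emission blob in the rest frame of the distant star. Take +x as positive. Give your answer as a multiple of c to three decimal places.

Apply u = (u' + v)/(1 + u'v/c²) successively, working outward toward the distant star.
Start: velocity of the relativistic jet relative to the distant star = 0.9630c.
Compose with the plasma knot (u' = 0.186 in the relativistic jet frame): u_1 = (0.186 + 0.963) / (1 + 0.186·0.963) = 1.1490/1.1791 = 0.9745.
Compose with the emission blob (u' = -0.773 in the plasma knot frame): u_2 = (-0.773 + 0.974) / (1 + (-0.773)·0.974) = 0.2015/0.2467 = 0.8165.

+0.816c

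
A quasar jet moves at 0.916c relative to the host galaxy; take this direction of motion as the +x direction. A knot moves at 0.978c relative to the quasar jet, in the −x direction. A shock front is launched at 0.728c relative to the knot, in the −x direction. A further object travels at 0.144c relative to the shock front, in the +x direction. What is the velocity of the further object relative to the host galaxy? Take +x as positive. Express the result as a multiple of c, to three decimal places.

-0.899c

Apply u = (u' + v)/(1 + u'v/c²) successively, working outward toward the host galaxy.
Start: velocity of the quasar jet relative to the host galaxy = 0.9160c.
Compose with the knot (u' = -0.978 in the quasar jet frame): u_1 = (-0.978 + 0.916) / (1 + (-0.978)·0.916) = -0.0620/0.1042 = -0.5953.
Compose with the shock front (u' = -0.728 in the knot frame): u_2 = (-0.728 + (-0.595)) / (1 + (-0.728)·(-0.595)) = -1.3233/1.4334 = -0.9232.
Compose with the further object (u' = 0.144 in the shock front frame): u_3 = (0.144 + (-0.923)) / (1 + 0.144·(-0.923)) = -0.7792/0.8671 = -0.8987.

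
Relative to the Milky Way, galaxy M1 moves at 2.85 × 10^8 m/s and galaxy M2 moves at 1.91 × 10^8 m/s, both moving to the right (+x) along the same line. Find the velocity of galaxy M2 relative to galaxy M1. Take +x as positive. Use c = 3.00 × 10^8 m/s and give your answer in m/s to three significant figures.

β_A = 0.950, β_B = 0.637 (dividing each by c = 3.00 × 10^8 m/s).
Transform to A's frame with the inverse velocity-addition law: u' = (u − v)/(1 − uv/c²), taking u = β_B and v = β_A.
u' = (0.637 − 0.950) / (1 − (0.950)(0.637)) = -0.3133/0.3952 = -0.7929.
u' = -0.7929 × 3.00 × 10^8 m/s.

-2.38 × 10^8 m/s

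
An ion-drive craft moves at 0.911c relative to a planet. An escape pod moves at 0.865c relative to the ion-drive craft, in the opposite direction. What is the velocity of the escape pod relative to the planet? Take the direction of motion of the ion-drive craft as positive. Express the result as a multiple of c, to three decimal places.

With v = 0.911 and u' = -0.865 (in units of c),
u = (u' + v)/(1 + u'v/c²):
u = (-0.865 + 0.911) / (1 + (-0.865)·0.911) = 0.0460/0.2120 = 0.2170
(Galilean addition would give +0.046c.)

+0.217c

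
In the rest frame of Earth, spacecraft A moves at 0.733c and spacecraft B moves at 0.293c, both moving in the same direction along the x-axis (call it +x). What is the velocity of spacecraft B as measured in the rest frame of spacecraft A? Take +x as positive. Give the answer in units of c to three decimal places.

β_A = 0.733, β_B = 0.293.
Transform to A's frame with the inverse velocity-addition law: u' = (u − v)/(1 − uv/c²), taking u = β_B and v = β_A.
u' = (0.293 − 0.733) / (1 − (0.733)(0.293)) = -0.4400/0.7852 = -0.5603.

-0.560c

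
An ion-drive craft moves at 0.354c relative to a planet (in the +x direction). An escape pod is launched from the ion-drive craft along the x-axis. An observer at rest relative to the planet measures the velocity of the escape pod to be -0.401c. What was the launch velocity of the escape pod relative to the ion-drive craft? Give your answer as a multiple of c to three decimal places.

Invert the composition law: u' = (u − v)/(1 − uv/c²).
u' = (-0.401 − 0.354) / (1 − (-0.401)(0.354)) = -0.7550/1.1420 = -0.6611.

-0.661c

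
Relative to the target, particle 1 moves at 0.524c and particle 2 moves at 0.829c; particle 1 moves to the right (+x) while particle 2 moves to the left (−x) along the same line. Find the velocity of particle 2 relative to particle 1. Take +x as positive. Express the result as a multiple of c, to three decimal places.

β_A = 0.524, β_B = -0.829.
Transform to A's frame with the inverse velocity-addition law: u' = (u − v)/(1 − uv/c²), taking u = β_B and v = β_A.
u' = (-0.829 − 0.524) / (1 − (0.524)(-0.829)) = -1.3530/1.4344 = -0.9433.

-0.943c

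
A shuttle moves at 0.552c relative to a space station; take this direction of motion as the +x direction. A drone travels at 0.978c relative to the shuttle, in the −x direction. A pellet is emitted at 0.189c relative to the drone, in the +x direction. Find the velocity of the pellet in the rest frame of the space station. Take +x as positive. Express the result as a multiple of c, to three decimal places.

Apply u = (u' + v)/(1 + u'v/c²) successively, working outward toward the space station.
Start: velocity of the shuttle relative to the space station = 0.5520c.
Compose with the drone (u' = -0.978 in the shuttle frame): u_1 = (-0.978 + 0.552) / (1 + (-0.978)·0.552) = -0.4260/0.4601 = -0.9258.
Compose with the pellet (u' = 0.189 in the drone frame): u_2 = (0.189 + (-0.926)) / (1 + 0.189·(-0.926)) = -0.7368/0.8250 = -0.8931.

-0.893c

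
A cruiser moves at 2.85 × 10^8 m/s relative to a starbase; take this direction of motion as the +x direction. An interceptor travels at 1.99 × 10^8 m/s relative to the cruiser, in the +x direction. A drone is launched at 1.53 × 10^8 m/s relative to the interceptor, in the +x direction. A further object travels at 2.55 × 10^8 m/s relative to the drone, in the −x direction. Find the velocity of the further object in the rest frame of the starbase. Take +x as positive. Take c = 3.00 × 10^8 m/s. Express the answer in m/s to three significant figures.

+2.88 × 10^8 m/s

Apply u = (u' + v)/(1 + u'v/c²) successively, working outward toward the starbase.
(Dividing each given speed by c = 3.00 × 10^8 m/s to work in units of c.)
Start: velocity of the cruiser relative to the starbase = 0.9500c.
Compose with the interceptor (u' = 0.663 in the cruiser frame): u_1 = (0.663 + 0.950) / (1 + 0.663·0.950) = 1.6133/1.6302 = 0.9897.
Compose with the drone (u' = 0.510 in the interceptor frame): u_2 = (0.510 + 0.990) / (1 + 0.510·0.990) = 1.4997/1.5047 = 0.9966.
Compose with the further object (u' = -0.850 in the drone frame): u_3 = (-0.850 + 0.997) / (1 + (-0.850)·0.997) = 0.1466/0.1529 = 0.9593.
So u = 0.9593 × 3.00 × 10^8 m/s.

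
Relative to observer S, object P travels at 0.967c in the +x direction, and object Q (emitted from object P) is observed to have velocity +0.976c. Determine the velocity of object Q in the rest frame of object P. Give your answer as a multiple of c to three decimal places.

+0.160c

Invert the composition law: u' = (u − v)/(1 − uv/c²).
u' = (0.976 − 0.967) / (1 − (0.976)(0.967)) = 0.0090/0.0562 = 0.1601.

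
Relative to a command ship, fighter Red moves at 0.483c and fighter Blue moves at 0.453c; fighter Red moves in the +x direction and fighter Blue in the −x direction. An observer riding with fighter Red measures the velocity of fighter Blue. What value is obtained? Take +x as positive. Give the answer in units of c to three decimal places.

-0.768c

β_A = 0.483, β_B = -0.453.
Transform to A's frame with the inverse velocity-addition law: u' = (u − v)/(1 − uv/c²), taking u = β_B and v = β_A.
u' = (-0.453 − 0.483) / (1 − (0.483)(-0.453)) = -0.9360/1.2188 = -0.7680.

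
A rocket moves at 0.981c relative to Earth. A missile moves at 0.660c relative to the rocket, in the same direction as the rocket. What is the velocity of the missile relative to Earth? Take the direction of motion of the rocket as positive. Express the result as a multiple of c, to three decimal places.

0.996c

With v = 0.981 and u' = 0.660 (in units of c),
u = (u' + v)/(1 + u'v/c²):
u = (0.660 + 0.981) / (1 + 0.660·0.981) = 1.6410/1.6475 = 0.9961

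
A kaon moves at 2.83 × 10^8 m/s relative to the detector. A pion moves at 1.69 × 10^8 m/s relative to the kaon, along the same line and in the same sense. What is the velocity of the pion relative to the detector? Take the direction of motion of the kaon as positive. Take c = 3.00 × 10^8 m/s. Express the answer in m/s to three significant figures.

In units of c (dividing by 3.00 × 10^8 m/s): v = 0.943, u' = 0.563.
u = (u' + v)/(1 + u'v/c²):
u = (0.563 + 0.943) / (1 + 0.563·0.943) = 1.5067/1.5314 = 0.9838
Converting back: u = 0.9838 × 3.00 × 10^8 m/s.

2.95 × 10^8 m/s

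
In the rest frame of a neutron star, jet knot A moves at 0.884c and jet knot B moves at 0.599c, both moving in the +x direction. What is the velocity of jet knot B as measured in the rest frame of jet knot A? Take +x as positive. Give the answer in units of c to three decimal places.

-0.606c

β_A = 0.884, β_B = 0.599.
Transform to A's frame with the inverse velocity-addition law: u' = (u − v)/(1 − uv/c²), taking u = β_B and v = β_A.
u' = (0.599 − 0.884) / (1 − (0.884)(0.599)) = -0.2850/0.4705 = -0.6058.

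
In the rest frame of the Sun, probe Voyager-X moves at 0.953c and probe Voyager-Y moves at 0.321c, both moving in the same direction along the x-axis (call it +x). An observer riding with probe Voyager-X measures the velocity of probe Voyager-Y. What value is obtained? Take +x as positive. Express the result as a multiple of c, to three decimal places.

β_A = 0.953, β_B = 0.321.
Transform to A's frame with the inverse velocity-addition law: u' = (u − v)/(1 − uv/c²), taking u = β_B and v = β_A.
u' = (0.321 − 0.953) / (1 − (0.953)(0.321)) = -0.6320/0.6941 = -0.9105.

-0.911c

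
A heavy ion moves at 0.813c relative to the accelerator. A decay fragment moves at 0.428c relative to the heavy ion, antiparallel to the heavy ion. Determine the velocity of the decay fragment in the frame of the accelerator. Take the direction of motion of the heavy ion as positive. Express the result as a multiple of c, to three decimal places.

With v = 0.813 and u' = -0.428 (in units of c),
u = (u' + v)/(1 + u'v/c²):
u = (-0.428 + 0.813) / (1 + (-0.428)·0.813) = 0.3850/0.6520 = 0.5905
(Galilean addition would give +0.385c.)

+0.590c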